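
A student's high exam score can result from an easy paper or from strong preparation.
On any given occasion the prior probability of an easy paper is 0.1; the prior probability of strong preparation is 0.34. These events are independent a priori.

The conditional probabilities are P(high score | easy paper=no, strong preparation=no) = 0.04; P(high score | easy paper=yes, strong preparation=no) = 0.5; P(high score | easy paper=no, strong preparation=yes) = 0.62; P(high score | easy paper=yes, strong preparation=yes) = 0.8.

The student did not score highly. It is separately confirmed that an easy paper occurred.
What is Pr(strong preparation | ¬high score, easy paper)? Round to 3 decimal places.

Enumerate both values of strong preparation and weight by the priors:
  P(¬high score | easy paper) = 0.5·0.66 + 0.2·0.34
        = 0.330000 + 0.068000 = 0.398000
Keeping only the strong preparation-present terms gives 0.068000, so
  P(strong preparation | ¬high score, easy paper) = 0.068000 / 0.398000 ≈ 0.171

Pr(strong preparation | ¬high score, easy paper) ≈ 0.171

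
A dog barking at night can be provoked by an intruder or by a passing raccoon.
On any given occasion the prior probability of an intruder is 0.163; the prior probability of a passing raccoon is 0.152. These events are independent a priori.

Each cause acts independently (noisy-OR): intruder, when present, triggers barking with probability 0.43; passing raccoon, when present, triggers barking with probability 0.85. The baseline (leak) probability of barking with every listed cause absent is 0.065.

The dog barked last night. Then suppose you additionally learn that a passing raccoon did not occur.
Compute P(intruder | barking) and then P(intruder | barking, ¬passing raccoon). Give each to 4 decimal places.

Under noisy-OR, P(barking | causes) = 1 − (1−0.065)·∏(1−qᵢ) over the active causes.
Weight on intruder=true, given the evidence: 0.064558 + 0.022795 = 0.087353
The normalizing constant is 0.065×0.837×0.848 + 0.85975×0.837×0.152 + 0.46705×0.163×0.848 + 0.920057×0.163×0.152 = 0.242869
P(intruder | barking) = 0.087353/0.242869 ≈ 0.3597

Now also conditioning on passing raccoon≠true:
Numerator (weight on configurations with intruder): 0.46705*0.163 = 0.076129
Normalizer over all consistent configurations: 0.065*0.837 + 0.46705*0.163 = 0.130534
Posterior = 0.076129 / 0.130534 ≈ 0.5832
With passing raccoon excluded, intruder must carry more of the explanatory weight for the barking.

P(intruder | barking) ≈ 0.3597; P(intruder | barking, ¬passing raccoon) ≈ 0.5832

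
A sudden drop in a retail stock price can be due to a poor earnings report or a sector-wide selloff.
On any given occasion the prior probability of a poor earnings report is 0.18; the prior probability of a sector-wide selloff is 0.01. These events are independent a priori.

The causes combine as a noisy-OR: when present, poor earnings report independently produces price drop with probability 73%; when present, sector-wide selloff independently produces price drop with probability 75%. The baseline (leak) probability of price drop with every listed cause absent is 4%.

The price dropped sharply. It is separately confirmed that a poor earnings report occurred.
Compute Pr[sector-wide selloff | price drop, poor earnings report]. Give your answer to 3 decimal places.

Under noisy-OR, P(price drop | causes) = 1 − (1−0.04)·∏(1−qᵢ) over the active causes.
Numerator (weight on configurations with sector-wide selloff): 0.9352×0.01 = 0.009352
Denominator P(price drop | poor earnings report): 0.7408×0.99 + 0.9352×0.01 = 0.742744
Posterior = 0.009352 / 0.742744 ≈ 0.013

Pr[sector-wide selloff | price drop, poor earnings report] ≈ 0.013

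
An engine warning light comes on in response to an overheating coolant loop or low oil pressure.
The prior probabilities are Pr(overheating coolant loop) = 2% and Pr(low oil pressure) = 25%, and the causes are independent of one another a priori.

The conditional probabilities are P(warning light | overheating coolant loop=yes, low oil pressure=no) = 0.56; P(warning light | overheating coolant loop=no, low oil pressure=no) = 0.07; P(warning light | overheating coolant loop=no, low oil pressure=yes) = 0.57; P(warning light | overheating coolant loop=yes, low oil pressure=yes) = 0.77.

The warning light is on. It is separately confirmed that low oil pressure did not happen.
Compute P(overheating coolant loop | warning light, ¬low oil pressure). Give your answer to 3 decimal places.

P(overheating coolant loop | warning light, ¬low oil pressure) ≈ 0.140

P(warning light | ¬low oil pressure) = 0.07×0.98 + 0.56×0.02 = 0.068600 + 0.011200 = 0.079800
Restricting to configurations with overheating coolant loop present: 0.56×0.02 = 0.011200.
So P(overheating coolant loop | warning light, ¬low oil pressure) = 0.011200/0.079800 ≈ 0.140.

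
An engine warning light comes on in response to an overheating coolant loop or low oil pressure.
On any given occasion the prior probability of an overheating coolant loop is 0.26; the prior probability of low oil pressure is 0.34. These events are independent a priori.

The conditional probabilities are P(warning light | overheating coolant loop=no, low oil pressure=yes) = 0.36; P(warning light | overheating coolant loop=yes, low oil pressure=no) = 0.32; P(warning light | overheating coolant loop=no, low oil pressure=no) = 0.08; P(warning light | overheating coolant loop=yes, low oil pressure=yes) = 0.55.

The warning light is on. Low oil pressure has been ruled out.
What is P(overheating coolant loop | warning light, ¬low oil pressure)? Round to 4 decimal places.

P(warning light | ¬low oil pressure) = 0.08*0.74 + 0.32*0.26 = 0.059200 + 0.083200 = 0.142400
Of this, 0.083200 comes from 0.32*0.26 (the overheating coolant loop=true cases).
So P(overheating coolant loop | warning light, ¬low oil pressure) = 0.083200/0.142400 ≈ 0.5843.

P(overheating coolant loop | warning light, ¬low oil pressure) ≈ 0.5843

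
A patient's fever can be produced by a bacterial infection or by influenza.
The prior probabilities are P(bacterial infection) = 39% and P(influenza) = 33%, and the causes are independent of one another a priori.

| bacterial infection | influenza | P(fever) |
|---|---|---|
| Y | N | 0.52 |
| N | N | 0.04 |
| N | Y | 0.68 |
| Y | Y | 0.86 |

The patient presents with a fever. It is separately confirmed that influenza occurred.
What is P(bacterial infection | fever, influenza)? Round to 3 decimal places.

P(bacterial infection | fever, influenza) ≈ 0.447

P(fever | influenza) = 0.68·0.61 + 0.86·0.39 = 0.414800 + 0.335400 = 0.750200
The bacterial infection-present share is 0.86·0.39 = 0.335400.
P(bacterial infection | fever, influenza) = 0.335400 / 0.750200 ≈ 0.447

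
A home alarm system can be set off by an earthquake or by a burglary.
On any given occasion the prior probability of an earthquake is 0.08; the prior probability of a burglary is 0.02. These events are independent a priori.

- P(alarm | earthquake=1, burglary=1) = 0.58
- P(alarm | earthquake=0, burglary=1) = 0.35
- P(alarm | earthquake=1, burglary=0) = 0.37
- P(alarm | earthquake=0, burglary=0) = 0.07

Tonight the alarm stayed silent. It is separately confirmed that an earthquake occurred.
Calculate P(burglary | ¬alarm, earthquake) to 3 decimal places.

Weight on burglary=true, given the evidence: 0.42*0.02 = 0.008400
Denominator P(¬alarm | earthquake): 0.63*0.98 + 0.42*0.02 = 0.625800
P(burglary | ¬alarm, earthquake) = 0.008400/0.625800 ≈ 0.013

P(burglary | ¬alarm, earthquake) ≈ 0.013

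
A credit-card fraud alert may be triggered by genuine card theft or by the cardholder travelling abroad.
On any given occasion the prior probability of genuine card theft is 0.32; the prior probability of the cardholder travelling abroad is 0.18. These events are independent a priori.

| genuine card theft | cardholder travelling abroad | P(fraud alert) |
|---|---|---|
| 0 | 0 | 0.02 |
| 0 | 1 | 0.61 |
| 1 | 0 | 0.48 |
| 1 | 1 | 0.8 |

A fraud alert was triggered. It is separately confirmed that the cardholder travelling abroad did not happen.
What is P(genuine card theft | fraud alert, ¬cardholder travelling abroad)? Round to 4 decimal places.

Numerator (weight on configurations with genuine card theft): 0.48·0.32 = 0.153600
Denominator P(fraud alert | ¬cardholder travelling abroad): 0.02·0.68 + 0.48·0.32 = 0.167200
P(genuine card theft | fraud alert, ¬cardholder travelling abroad) = 0.153600/0.167200 ≈ 0.9187

P(genuine card theft | fraud alert, ¬cardholder travelling abroad) ≈ 0.9187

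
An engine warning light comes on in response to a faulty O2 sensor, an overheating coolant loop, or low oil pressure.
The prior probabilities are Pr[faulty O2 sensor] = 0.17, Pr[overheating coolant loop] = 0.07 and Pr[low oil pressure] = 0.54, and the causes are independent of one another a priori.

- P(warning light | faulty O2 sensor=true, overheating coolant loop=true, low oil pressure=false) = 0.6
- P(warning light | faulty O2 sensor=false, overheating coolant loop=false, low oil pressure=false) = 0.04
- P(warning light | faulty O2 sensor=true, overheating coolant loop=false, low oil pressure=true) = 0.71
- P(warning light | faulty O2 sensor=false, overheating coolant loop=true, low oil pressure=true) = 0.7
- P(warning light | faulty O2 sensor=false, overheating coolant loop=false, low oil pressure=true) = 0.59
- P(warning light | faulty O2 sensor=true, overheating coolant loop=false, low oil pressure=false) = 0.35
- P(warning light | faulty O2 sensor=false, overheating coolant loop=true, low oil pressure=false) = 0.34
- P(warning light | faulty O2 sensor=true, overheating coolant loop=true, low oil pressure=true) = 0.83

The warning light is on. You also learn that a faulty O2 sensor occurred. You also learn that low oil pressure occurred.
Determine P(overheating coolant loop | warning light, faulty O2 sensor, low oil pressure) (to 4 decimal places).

P(overheating coolant loop | warning light, faulty O2 sensor, low oil pressure) ≈ 0.0809

For the numerator, keep only overheating coolant loop=true terms: 0.83·0.07 = 0.058100
Normalizer over all consistent configurations: 0.71·0.93 + 0.83·0.07 = 0.718400
Posterior = 0.058100 / 0.718400 ≈ 0.0809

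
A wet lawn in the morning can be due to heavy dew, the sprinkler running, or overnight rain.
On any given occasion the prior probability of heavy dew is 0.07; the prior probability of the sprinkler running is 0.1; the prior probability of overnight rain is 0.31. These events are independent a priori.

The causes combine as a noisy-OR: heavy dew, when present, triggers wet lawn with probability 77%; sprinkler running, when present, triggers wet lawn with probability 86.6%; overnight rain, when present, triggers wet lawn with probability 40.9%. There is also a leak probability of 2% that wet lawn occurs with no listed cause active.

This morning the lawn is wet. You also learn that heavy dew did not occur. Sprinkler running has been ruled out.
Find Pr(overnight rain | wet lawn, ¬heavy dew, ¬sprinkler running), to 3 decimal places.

Pr(overnight rain | wet lawn, ¬heavy dew, ¬sprinkler running) ≈ 0.904

Under noisy-OR, P(wet lawn | causes) = 1 − (1−0.02)·∏(1−qᵢ) over the active causes.
Weight on overnight rain=true, given the evidence: 0.42082*0.31 = 0.130454
Denominator P(wet lawn | ¬heavy dew, ¬sprinkler running): 0.02*0.69 + 0.42082*0.31 = 0.144254
P(overnight rain | wet lawn, ¬heavy dew, ¬sprinkler running) = 0.130454/0.144254 ≈ 0.904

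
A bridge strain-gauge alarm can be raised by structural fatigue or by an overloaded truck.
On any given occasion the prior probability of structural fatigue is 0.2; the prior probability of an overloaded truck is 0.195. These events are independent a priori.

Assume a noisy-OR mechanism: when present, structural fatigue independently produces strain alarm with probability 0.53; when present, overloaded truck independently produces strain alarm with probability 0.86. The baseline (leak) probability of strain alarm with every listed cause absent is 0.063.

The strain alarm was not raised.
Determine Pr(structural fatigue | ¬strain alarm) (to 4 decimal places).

Under noisy-OR, P(strain alarm | causes) = 1 − (1−0.063)·∏(1−qᵢ) over the active causes.
By total probability over the 4 (structural fatigue, overloaded truck) configurations:
  P(¬strain alarm) = 0.937*0.8*0.805 + 0.13118*0.8*0.195 + 0.44039*0.2*0.805 + 0.061655*0.2*0.195
        = 0.603428 + 0.020464 + 0.070903 + 0.002405 = 0.697200
The terms with structural fatigue present sum to 0.073308, so
  P(structural fatigue | ¬strain alarm) = 0.073308 / 0.697200 ≈ 0.1051

Pr(structural fatigue | ¬strain alarm) ≈ 0.1051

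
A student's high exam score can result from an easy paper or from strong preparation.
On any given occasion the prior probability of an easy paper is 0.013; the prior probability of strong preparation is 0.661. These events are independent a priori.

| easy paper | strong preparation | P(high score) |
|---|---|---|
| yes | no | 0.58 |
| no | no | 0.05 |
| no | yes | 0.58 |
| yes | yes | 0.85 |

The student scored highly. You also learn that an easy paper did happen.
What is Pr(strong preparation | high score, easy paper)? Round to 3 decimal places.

Pr(strong preparation | high score, easy paper) ≈ 0.741

P(high score | easy paper) = 0.58·0.339 + 0.85·0.661 = 0.196620 + 0.561850 = 0.758470
Of this, 0.561850 comes from 0.85·0.661 (the strong preparation=true cases).
Hence the posterior is 0.561850/0.758470 ≈ 0.741.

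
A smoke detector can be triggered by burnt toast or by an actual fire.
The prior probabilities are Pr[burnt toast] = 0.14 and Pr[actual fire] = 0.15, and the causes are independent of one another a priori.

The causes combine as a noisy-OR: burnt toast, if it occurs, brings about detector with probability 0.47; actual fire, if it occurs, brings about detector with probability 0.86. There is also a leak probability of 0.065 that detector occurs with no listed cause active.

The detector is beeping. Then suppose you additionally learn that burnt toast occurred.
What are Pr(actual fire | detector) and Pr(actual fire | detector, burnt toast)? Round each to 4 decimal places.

Pr(actual fire | detector) ≈ 0.5504; Pr(actual fire | detector, burnt toast) ≈ 0.2456

Under noisy-OR, P(detector | causes) = 1 − (1−0.065)·∏(1−qᵢ) over the active causes.
Weight on actual fire=true, given the evidence: 0.112114 + 0.019543 = 0.131657
Normalizer over all consistent configurations: 0.065*0.86*0.85 + 0.8691*0.86*0.15 + 0.50445*0.14*0.85 + 0.930623*0.14*0.15 = 0.239202
P(actual fire | detector) = 0.131657/0.239202 ≈ 0.5504

Now condition on the additional information:
By total probability over both values of actual fire:
  P(detector | burnt toast) = 0.50445*0.85 + 0.930623*0.15
        = 0.428782 + 0.139593 = 0.568375
Configurations with actual fire contribute 0.139593, so
  P(actual fire | detector, burnt toast) = 0.139593 / 0.568375 ≈ 0.2456
— burnt toast explains away the evidence for actual fire.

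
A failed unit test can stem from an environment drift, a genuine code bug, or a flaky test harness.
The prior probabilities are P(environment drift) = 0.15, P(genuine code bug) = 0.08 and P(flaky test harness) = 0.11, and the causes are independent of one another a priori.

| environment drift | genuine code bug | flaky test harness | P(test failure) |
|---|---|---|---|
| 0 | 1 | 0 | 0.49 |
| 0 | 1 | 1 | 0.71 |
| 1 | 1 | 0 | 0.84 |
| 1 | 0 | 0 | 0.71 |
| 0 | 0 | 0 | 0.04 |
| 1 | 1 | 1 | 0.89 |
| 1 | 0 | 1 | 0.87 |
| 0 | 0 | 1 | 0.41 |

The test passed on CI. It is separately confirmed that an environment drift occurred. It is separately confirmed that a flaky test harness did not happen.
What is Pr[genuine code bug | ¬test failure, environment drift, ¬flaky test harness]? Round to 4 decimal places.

Sum P(¬test failure|·) weighted by the priors over both values of genuine code bug:
  P(¬test failure | environment drift, ¬flaky test harness) = 0.29*0.92 + 0.16*0.08
        = 0.266800 + 0.012800 = 0.279600
The terms with genuine code bug present sum to 0.012800, so
  P(genuine code bug | ¬test failure, environment drift, ¬flaky test harness) = 0.012800 / 0.279600 ≈ 0.0458

Pr[genuine code bug | ¬test failure, environment drift, ¬flaky test harness] ≈ 0.0458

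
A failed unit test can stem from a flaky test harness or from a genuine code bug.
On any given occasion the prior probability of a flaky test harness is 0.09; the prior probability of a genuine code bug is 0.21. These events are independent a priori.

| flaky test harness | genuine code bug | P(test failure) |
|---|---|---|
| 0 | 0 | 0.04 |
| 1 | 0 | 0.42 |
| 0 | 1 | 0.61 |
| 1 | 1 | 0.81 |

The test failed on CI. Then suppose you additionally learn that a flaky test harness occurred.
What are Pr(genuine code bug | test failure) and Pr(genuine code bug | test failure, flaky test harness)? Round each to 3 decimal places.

Pr(genuine code bug | test failure) ≈ 0.692; Pr(genuine code bug | test failure, flaky test harness) ≈ 0.339

For the numerator, keep only genuine code bug=true terms: 0.116571 + 0.015309 = 0.131880
Denominator P(test failure): 0.04*0.91*0.79 + 0.61*0.91*0.21 + 0.42*0.09*0.79 + 0.81*0.09*0.21 = 0.190498
P(genuine code bug | test failure) = 0.131880/0.190498 ≈ 0.692

With the extra evidence:
P(test failure | flaky test harness) = 0.42*0.79 + 0.81*0.21 = 0.331800 + 0.170100 = 0.501900
Restricting to configurations with genuine code bug present: 0.81*0.21 = 0.170100.
P(genuine code bug | test failure, flaky test harness) = 0.170100 / 0.501900 ≈ 0.339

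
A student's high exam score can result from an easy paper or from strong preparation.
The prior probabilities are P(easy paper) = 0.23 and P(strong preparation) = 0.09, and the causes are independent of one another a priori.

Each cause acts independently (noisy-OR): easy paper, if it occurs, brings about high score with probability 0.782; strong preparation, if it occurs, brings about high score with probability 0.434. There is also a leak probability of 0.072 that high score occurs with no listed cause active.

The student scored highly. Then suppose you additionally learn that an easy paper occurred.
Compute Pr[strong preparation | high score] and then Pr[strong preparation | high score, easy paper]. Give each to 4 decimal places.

Pr[strong preparation | high score] ≈ 0.1907; Pr[strong preparation | high score, easy paper] ≈ 0.0989

Under noisy-OR, P(high score | causes) = 1 − (1−0.072)·∏(1−qᵢ) over the active causes.
For the numerator, keep only strong preparation=true terms: 0.032900 + 0.018330 = 0.051230
Normalizer over all consistent configurations: 0.072·0.77·0.91 + 0.474752·0.77·0.09 + 0.797696·0.23·0.91 + 0.885496·0.23·0.09 = 0.268638
P(strong preparation | high score) = 0.051230/0.268638 ≈ 0.1907

Now also conditioning on easy paper=true:
Weight on strong preparation=true, given the evidence: 0.885496*0.09 = 0.079695
The normalizing constant is 0.797696*0.91 + 0.885496*0.09 = 0.805598
Posterior = 0.079695 / 0.805598 ≈ 0.0989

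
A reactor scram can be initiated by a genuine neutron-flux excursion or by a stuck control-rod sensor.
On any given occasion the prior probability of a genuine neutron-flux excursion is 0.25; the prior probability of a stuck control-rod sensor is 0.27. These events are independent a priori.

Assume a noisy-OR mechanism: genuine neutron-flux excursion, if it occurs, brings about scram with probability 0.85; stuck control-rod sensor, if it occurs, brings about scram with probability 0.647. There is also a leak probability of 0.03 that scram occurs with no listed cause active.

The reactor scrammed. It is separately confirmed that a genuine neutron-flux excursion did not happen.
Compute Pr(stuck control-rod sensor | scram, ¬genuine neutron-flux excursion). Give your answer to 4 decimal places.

Pr(stuck control-rod sensor | scram, ¬genuine neutron-flux excursion) ≈ 0.8902

Under noisy-OR, P(scram | causes) = 1 − (1−0.03)·∏(1−qᵢ) over the active causes.
Weight on stuck control-rod sensor=true, given the evidence: 0.65759*0.27 = 0.177549
The normalizing constant is 0.03*0.73 + 0.65759*0.27 = 0.199449
Posterior = 0.177549 / 0.199449 ≈ 0.8902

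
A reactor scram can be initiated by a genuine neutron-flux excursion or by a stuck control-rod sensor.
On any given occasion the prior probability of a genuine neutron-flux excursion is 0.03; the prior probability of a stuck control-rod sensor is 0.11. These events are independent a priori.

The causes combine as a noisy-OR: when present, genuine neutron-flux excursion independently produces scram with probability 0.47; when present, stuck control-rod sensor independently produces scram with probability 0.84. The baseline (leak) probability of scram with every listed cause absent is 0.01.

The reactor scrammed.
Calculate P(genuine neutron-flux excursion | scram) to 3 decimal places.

P(genuine neutron-flux excursion | scram) ≈ 0.138

Under noisy-OR, P(scram | causes) = 1 − (1−0.01)·∏(1−qᵢ) over the active causes.
Numerator (weight on configurations with genuine neutron-flux excursion): 0.012691 + 0.003023 = 0.015714
The normalizing constant is 0.01·0.97·0.89 + 0.8416·0.97·0.11 + 0.4753·0.03·0.89 + 0.916048·0.03·0.11 = 0.114146
P(genuine neutron-flux excursion | scram) = 0.015714/0.114146 ≈ 0.138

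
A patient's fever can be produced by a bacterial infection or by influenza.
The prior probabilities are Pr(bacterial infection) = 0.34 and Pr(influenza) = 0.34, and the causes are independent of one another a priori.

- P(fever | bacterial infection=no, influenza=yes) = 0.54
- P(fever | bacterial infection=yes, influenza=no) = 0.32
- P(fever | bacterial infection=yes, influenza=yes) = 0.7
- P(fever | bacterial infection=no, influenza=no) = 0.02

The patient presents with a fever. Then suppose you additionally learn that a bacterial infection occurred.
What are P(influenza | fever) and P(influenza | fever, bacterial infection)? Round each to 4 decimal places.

Enumerate the 4 (bacterial infection, influenza) configurations and weight by the priors:
  P(fever) = 0.02·0.66·0.66 + 0.54·0.66·0.34 + 0.32·0.34·0.66 + 0.7·0.34·0.34
        = 0.008712 + 0.121176 + 0.071808 + 0.080920 = 0.282616
Keeping only the influenza-present terms gives 0.202096, so
  P(influenza | fever) = 0.202096 / 0.282616 ≈ 0.7151

Now condition on the additional information:
Numerator (weight on configurations with influenza): 0.7·0.34 = 0.238000
Denominator P(fever | bacterial infection): 0.32·0.66 + 0.7·0.34 = 0.449200
Posterior = 0.238000 / 0.449200 ≈ 0.5298

P(influenza | fever) ≈ 0.7151; P(influenza | fever, bacterial infection) ≈ 0.5298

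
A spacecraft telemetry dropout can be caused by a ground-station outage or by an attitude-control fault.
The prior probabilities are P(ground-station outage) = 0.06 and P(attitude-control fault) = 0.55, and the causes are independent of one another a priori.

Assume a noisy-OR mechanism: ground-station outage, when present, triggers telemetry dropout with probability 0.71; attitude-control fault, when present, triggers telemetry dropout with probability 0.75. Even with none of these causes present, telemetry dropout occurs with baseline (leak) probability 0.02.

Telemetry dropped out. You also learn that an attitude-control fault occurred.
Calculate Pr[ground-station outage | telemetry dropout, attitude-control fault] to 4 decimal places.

Pr[ground-station outage | telemetry dropout, attitude-control fault] ≈ 0.0728

Under noisy-OR, P(telemetry dropout | causes) = 1 − (1−0.02)·∏(1−qᵢ) over the active causes.
Weight on ground-station outage=true, given the evidence: 0.92895·0.06 = 0.055737
The normalizing constant is 0.755·0.94 + 0.92895·0.06 = 0.765437
P(ground-station outage | telemetry dropout, attitude-control fault) = 0.055737/0.765437 ≈ 0.0728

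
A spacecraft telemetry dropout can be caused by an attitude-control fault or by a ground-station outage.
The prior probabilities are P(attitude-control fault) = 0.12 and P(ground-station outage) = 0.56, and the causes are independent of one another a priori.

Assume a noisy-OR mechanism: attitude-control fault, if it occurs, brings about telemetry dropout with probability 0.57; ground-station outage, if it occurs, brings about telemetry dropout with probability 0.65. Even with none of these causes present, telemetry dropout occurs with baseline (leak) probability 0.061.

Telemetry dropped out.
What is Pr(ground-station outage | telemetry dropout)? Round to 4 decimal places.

Pr(ground-station outage | telemetry dropout) ≈ 0.8758

Under noisy-OR, P(telemetry dropout | causes) = 1 − (1−0.061)·∏(1−qᵢ) over the active causes.
Weight on ground-station outage=true, given the evidence: 0.330841 + 0.057703 = 0.388544
Denominator P(telemetry dropout): 0.061*0.88*0.44 + 0.67135*0.88*0.56 + 0.59623*0.12*0.44 + 0.85868*0.12*0.56 = 0.443644
P(ground-station outage | telemetry dropout) = 0.388544/0.443644 ≈ 0.8758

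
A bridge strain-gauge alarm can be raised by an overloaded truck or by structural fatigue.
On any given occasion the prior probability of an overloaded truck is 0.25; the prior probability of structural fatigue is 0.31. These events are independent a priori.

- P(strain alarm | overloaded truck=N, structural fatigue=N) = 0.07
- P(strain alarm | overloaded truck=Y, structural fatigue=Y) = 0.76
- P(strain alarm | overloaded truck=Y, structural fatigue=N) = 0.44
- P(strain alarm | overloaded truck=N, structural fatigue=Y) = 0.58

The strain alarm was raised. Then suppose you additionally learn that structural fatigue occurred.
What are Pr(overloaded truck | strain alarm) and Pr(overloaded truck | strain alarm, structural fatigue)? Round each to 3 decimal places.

P(strain alarm) = 0.07×0.75×0.69 + 0.58×0.75×0.31 + 0.44×0.25×0.69 + 0.76×0.25×0.31 = 0.036225 + 0.134850 + 0.075900 + 0.058900 = 0.305875
The overloaded truck-present share is 0.075900 + 0.058900 = 0.134800.
Hence the posterior is 0.134800/0.305875 ≈ 0.441.

With the extra evidence:
Enumerate both values of overloaded truck and weight by the priors:
  P(strain alarm | structural fatigue) = 0.58×0.75 + 0.76×0.25
        = 0.435000 + 0.190000 = 0.625000
The terms with overloaded truck present sum to 0.190000, so
  P(overloaded truck | strain alarm, structural fatigue) = 0.190000 / 0.625000 ≈ 0.304
— structural fatigue explains away the evidence for overloaded truck.

Pr(overloaded truck | strain alarm) ≈ 0.441; Pr(overloaded truck | strain alarm, structural fatigue) ≈ 0.304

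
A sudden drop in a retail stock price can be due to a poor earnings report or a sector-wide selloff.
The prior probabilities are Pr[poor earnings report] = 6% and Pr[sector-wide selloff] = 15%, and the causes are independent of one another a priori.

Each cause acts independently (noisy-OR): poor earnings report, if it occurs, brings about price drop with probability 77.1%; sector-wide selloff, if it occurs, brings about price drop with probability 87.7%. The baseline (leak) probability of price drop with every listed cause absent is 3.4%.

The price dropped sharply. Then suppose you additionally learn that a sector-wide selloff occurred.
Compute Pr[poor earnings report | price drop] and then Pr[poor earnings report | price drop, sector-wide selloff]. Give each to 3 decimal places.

Under noisy-OR, P(price drop | causes) = 1 − (1−0.034)·∏(1−qᵢ) over the active causes.
By total probability over the 4 (poor earnings report, sector-wide selloff) configurations:
  P(price drop) = 0.034·0.94·0.85 + 0.881182·0.94·0.15 + 0.778786·0.06·0.85 + 0.972791·0.06·0.15
        = 0.027166 + 0.124247 + 0.039718 + 0.008755 = 0.199886
The terms with poor earnings report present sum to 0.048473, so
  P(poor earnings report | price drop) = 0.048473 / 0.199886 ≈ 0.243

Now also conditioning on sector-wide selloff=true:
Enumerate both values of poor earnings report and weight by the priors:
  P(price drop | sector-wide selloff) = 0.881182×0.94 + 0.972791×0.06
        = 0.828311 + 0.058367 = 0.886678
The terms with poor earnings report present sum to 0.058367, so
  P(poor earnings report | price drop, sector-wide selloff) = 0.058367 / 0.886678 ≈ 0.066

Pr[poor earnings report | price drop] ≈ 0.243; Pr[poor earnings report | price drop, sector-wide selloff] ≈ 0.066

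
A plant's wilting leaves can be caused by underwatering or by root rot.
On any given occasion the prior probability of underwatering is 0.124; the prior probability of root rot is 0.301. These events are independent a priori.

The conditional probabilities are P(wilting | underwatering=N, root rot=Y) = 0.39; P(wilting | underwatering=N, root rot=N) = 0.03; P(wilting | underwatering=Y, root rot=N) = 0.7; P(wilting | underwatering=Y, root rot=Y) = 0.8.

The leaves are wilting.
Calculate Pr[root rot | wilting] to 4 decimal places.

Pr[root rot | wilting] ≈ 0.6267

For the numerator, keep only root rot=true terms: 0.102834 + 0.029859 = 0.132693
Denominator P(wilting): 0.03×0.876×0.699 + 0.39×0.876×0.301 + 0.7×0.124×0.699 + 0.8×0.124×0.301 = 0.211736
Posterior = 0.132693 / 0.211736 ≈ 0.6267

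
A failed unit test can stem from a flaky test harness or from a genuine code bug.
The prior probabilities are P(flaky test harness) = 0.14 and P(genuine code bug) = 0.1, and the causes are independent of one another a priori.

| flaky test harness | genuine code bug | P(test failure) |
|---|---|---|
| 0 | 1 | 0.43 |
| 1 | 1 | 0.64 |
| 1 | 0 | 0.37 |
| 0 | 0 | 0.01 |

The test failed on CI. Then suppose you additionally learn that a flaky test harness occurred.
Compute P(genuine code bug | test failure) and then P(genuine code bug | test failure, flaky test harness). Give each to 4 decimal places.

P(genuine code bug | test failure) ≈ 0.4580; P(genuine code bug | test failure, flaky test harness) ≈ 0.1612

For the numerator, keep only genuine code bug=true terms: 0.036980 + 0.008960 = 0.045940
The normalizing constant is 0.01·0.86·0.9 + 0.43·0.86·0.1 + 0.37·0.14·0.9 + 0.64·0.14·0.1 = 0.100300
Posterior = 0.045940 / 0.100300 ≈ 0.4580

Now also conditioning on flaky test harness=true:
By total probability over both values of genuine code bug:
  P(test failure | flaky test harness) = 0.37·0.9 + 0.64·0.1
        = 0.333000 + 0.064000 = 0.397000
Configurations with genuine code bug contribute 0.064000, so
  P(genuine code bug | test failure, flaky test harness) = 0.064000 / 0.397000 ≈ 0.1612
Conditioning on flaky test harness lowers the posterior on genuine code bug: the classic explaining-away effect in a common-effect structure.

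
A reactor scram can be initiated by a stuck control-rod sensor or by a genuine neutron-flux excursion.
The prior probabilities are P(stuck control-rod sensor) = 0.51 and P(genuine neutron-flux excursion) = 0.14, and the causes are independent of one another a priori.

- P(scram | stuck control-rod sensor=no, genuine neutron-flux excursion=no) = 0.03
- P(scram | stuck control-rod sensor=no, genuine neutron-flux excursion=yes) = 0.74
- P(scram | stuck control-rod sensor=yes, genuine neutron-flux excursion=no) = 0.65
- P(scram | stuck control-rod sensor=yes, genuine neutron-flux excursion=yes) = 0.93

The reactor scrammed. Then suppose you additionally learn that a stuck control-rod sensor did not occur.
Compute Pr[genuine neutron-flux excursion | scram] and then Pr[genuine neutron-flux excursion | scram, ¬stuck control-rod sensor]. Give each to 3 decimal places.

Pr[genuine neutron-flux excursion | scram] ≈ 0.282; Pr[genuine neutron-flux excursion | scram, ¬stuck control-rod sensor] ≈ 0.801

By total probability over the 4 (stuck control-rod sensor, genuine neutron-flux excursion) configurations:
  P(scram) = 0.03×0.49×0.86 + 0.74×0.49×0.14 + 0.65×0.51×0.86 + 0.93×0.51×0.14
        = 0.012642 + 0.050764 + 0.285090 + 0.066402 = 0.414898
Keeping only the genuine neutron-flux excursion-present terms gives 0.117166, so
  P(genuine neutron-flux excursion | scram) = 0.117166 / 0.414898 ≈ 0.282

Now also conditioning on stuck control-rod sensor≠true:
Enumerate both values of genuine neutron-flux excursion and weight by the priors:
  P(scram | ¬stuck control-rod sensor) = 0.03·0.86 + 0.74·0.14
        = 0.025800 + 0.103600 = 0.129400
Configurations with genuine neutron-flux excursion contribute 0.103600, so
  P(genuine neutron-flux excursion | scram, ¬stuck control-rod sensor) = 0.103600 / 0.129400 ≈ 0.801
With stuck control-rod sensor excluded, genuine neutron-flux excursion must carry more of the explanatory weight for the scram.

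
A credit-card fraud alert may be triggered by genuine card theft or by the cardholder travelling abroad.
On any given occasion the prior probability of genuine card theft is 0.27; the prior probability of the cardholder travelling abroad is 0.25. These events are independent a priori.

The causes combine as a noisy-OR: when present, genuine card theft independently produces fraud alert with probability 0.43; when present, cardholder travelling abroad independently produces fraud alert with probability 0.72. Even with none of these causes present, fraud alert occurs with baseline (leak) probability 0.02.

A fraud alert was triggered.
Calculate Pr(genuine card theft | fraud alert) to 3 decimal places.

Under noisy-OR, P(fraud alert | causes) = 1 − (1−0.02)·∏(1−qᵢ) over the active causes.
Enumerate the 4 (genuine card theft, cardholder travelling abroad) configurations and weight by the priors:
  P(fraud alert) = 0.02*0.73*0.75 + 0.7256*0.73*0.25 + 0.4414*0.27*0.75 + 0.843592*0.27*0.25
        = 0.010950 + 0.132422 + 0.089384 + 0.056942 = 0.289698
Keeping only the genuine card theft-present terms gives 0.146326, so
  P(genuine card theft | fraud alert) = 0.146326 / 0.289698 ≈ 0.505

Pr(genuine card theft | fraud alert) ≈ 0.505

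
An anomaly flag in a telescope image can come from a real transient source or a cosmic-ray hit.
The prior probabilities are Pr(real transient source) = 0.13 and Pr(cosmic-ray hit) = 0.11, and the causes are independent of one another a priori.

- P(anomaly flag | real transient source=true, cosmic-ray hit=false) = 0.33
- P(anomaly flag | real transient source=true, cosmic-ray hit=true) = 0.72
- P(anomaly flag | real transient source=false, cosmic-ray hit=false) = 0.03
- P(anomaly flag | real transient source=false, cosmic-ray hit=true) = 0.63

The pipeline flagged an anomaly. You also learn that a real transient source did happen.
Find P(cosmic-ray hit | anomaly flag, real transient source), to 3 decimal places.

By total probability over both values of cosmic-ray hit:
  P(anomaly flag | real transient source) = 0.33*0.89 + 0.72*0.11
        = 0.293700 + 0.079200 = 0.372900
The terms with cosmic-ray hit present sum to 0.079200, so
  P(cosmic-ray hit | anomaly flag, real transient source) = 0.079200 / 0.372900 ≈ 0.212

P(cosmic-ray hit | anomaly flag, real transient source) ≈ 0.212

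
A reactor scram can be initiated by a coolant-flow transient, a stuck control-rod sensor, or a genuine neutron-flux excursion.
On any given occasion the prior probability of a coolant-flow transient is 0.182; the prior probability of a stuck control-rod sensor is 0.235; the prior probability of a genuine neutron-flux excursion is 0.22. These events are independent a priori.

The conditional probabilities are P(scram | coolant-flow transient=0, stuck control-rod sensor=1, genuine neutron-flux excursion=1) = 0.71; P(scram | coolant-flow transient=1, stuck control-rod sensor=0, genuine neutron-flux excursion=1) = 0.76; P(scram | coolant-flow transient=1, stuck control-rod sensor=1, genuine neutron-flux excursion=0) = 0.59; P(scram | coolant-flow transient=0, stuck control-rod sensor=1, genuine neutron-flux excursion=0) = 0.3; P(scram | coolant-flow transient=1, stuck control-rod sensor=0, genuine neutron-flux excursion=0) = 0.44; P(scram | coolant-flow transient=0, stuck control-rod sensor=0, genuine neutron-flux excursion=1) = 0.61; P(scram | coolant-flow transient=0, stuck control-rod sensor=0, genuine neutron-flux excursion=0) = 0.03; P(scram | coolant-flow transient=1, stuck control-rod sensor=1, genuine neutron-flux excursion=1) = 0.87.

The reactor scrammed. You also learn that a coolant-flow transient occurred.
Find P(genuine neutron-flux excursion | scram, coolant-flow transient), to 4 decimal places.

P(genuine neutron-flux excursion | scram, coolant-flow transient) ≈ 0.3181

Weight on genuine neutron-flux excursion=true, given the evidence: 0.127908 + 0.044979 = 0.172887
Normalizer over all consistent configurations: 0.44×0.765×0.78 + 0.76×0.765×0.22 + 0.59×0.235×0.78 + 0.87×0.235×0.22 = 0.543582
P(genuine neutron-flux excursion | scram, coolant-flow transient) = 0.172887/0.543582 ≈ 0.3181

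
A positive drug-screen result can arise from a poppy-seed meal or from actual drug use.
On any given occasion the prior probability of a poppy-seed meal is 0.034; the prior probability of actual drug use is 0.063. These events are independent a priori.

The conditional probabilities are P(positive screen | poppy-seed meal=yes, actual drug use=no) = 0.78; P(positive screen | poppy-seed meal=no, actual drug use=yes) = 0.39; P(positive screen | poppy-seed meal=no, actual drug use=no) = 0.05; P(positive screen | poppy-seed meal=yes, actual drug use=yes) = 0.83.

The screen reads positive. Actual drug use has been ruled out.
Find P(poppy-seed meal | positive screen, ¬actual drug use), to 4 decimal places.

For the numerator, keep only poppy-seed meal=true terms: 0.78*0.034 = 0.026520
Denominator P(positive screen | ¬actual drug use): 0.05*0.966 + 0.78*0.034 = 0.074820
P(poppy-seed meal | positive screen, ¬actual drug use) = 0.026520/0.074820 ≈ 0.3545

P(poppy-seed meal | positive screen, ¬actual drug use) ≈ 0.3545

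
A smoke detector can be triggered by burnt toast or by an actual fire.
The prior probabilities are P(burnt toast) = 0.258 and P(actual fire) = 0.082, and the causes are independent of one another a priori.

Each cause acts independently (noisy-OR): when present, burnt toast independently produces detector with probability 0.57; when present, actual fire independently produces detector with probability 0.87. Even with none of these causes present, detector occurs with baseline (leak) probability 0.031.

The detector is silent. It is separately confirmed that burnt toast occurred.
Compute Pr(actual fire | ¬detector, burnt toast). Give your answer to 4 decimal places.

Under noisy-OR, P(detector | causes) = 1 − (1−0.031)·∏(1−qᵢ) over the active causes.
P(¬detector | burnt toast) = 0.41667×0.918 + 0.054167×0.082 = 0.382503 + 0.004442 = 0.386945
The actual fire-present share is 0.054167×0.082 = 0.004442.
So P(actual fire | ¬detector, burnt toast) = 0.004442/0.386945 ≈ 0.0115.

Pr(actual fire | ¬detector, burnt toast) ≈ 0.0115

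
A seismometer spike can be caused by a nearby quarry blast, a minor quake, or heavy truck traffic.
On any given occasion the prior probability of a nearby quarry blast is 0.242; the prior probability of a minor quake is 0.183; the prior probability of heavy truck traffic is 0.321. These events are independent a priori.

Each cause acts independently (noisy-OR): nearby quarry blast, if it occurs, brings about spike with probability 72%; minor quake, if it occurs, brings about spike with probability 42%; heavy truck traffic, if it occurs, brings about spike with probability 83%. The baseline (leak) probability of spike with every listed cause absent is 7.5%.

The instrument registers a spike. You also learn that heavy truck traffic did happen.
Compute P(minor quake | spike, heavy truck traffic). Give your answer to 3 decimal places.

Under noisy-OR, P(spike | causes) = 1 − (1−0.075)·∏(1−qᵢ) over the active causes.
Enumerate the 4 (nearby quarry blast, minor quake) configurations and weight by the priors:
  P(spike | heavy truck traffic) = 0.84275*0.758*0.817 + 0.908795*0.758*0.183 + 0.95597*0.242*0.817 + 0.974463*0.242*0.183
        = 0.521903 + 0.126063 + 0.189009 + 0.043155 = 0.880130
Keeping only the minor quake-present terms gives 0.169218, so
  P(minor quake | spike, heavy truck traffic) = 0.169218 / 0.880130 ≈ 0.192

P(minor quake | spike, heavy truck traffic) ≈ 0.192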